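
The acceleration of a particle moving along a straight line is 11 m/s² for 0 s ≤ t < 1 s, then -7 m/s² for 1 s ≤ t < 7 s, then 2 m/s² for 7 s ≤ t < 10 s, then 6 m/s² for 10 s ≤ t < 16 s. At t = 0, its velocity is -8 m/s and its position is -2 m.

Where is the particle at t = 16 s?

On each constant-a segment, Δv = aΔt and Δx = v₀Δt + ½aΔt²; chain segment to segment.
0–1 s: v starts -8 m/s; Δx = -8·1 + ½·11·1² = -2.5 m; v ends 3 m/s.
1–7 s: v starts 3 m/s; Δx = 3·6 + ½·-7·6² = -108 m; v ends -39 m/s.
7–10 s: v starts -39 m/s; Δx = -39·3 + ½·2·3² = -108 m; v ends -33 m/s.
10–16 s: v starts -33 m/s; Δx = -33·6 + ½·6·6² = -90 m; v ends 3 m/s.
x(16) = -2 + Σ Δx = -310.5 m.

-310.5 m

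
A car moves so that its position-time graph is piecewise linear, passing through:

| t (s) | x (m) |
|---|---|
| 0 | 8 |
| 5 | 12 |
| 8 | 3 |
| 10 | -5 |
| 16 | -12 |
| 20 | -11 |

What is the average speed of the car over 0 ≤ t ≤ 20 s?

1.45 m/s

Average speed = (total path length)/(elapsed time); on a piecewise-linear x-t graph the path length is Σ|Δx|.
0–5 s: |Δx| = |12 − 8| = 4 m
5–8 s: |Δx| = |3 − 12| = 9 m
8–10 s: |Δx| = |-5 − 3| = 8 m
10–16 s: |Δx| = |-12 − -5| = 7 m
16–20 s: |Δx| = |-11 − -12| = 1 m
Total path = 29 m; average speed = 29/20 = 1.45 m/s.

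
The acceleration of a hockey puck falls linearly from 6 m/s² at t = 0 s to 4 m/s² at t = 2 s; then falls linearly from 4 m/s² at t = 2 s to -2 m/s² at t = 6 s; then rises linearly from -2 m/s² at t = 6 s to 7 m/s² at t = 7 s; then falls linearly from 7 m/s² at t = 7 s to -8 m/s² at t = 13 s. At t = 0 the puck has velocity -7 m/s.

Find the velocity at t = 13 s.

Δv equals the area under the a-t graph; then v = v₀ + Δv.
0–2 s: ½(6 + 4)(2) = 10 m/s
2–6 s: ½(4 + -2)(4) = 4 m/s
6–7 s: ½(-2 + 7)(1) = 2.5 m/s
7–13 s: ½(7 + -8)(6) = -3 m/s
Δv = 13.5 m/s, so v(13) = -7 + (13.5) = 6.5 m/s.

6.5 m/s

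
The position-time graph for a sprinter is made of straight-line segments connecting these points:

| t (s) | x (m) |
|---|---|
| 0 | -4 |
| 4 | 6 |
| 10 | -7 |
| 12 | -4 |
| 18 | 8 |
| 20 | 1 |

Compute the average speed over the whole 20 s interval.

2.25 m/s

Average speed = (total path length)/(elapsed time); on a piecewise-linear x-t graph the path length is Σ|Δx|.
0–4 s: |Δx| = |6 − -4| = 10 m
4–10 s: |Δx| = |-7 − 6| = 13 m
10–12 s: |Δx| = |-4 − -7| = 3 m
12–18 s: |Δx| = |8 − -4| = 12 m
18–20 s: |Δx| = |1 − 8| = 7 m
Total path = 45 m; average speed = 45/20 = 2.25 m/s.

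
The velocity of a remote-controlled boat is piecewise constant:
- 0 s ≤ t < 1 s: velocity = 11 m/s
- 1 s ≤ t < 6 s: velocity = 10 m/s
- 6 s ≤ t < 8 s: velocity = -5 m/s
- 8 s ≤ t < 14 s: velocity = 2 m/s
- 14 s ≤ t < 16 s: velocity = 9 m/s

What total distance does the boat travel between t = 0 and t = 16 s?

101 m

Total distance travelled is ∫|v| dt — sum the magnitudes of each area piece.
0–1 s: |11| × 1 = 11 m
1–6 s: |10| × 5 = 50 m
6–8 s: |-5| × 2 = 10 m
8–14 s: |2| × 6 = 12 m
14–16 s: |9| × 2 = 18 m
Total distance = 101 m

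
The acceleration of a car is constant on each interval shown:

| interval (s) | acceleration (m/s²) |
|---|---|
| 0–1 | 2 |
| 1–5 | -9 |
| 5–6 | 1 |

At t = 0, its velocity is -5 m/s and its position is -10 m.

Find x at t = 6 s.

-136.5 m

On each constant-a segment, Δv = aΔt and Δx = v₀Δt + ½aΔt²; chain segment to segment.
0–1 s: v starts -5 m/s; Δx = -5·1 + ½·2·1² = -4 m; v ends -3 m/s.
1–5 s: v starts -3 m/s; Δx = -3·4 + ½·-9·4² = -84 m; v ends -39 m/s.
5–6 s: v starts -39 m/s; Δx = -39·1 + ½·1·1² = -38.5 m; v ends -38 m/s.
x(6) = -10 + Σ Δx = -136.5 m.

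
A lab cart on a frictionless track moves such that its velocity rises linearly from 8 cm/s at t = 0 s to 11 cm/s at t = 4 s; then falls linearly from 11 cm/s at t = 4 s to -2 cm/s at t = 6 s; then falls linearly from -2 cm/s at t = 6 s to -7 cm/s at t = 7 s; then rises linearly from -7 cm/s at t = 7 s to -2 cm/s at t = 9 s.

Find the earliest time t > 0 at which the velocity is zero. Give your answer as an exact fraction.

t = 74/13 s

v changes sign on 4–6 s (from 11 to -2); the graph is linear there, so v = 0 at t = 4 + (-11)·(6 − 4)/(-2 − 11) = 74/13 s.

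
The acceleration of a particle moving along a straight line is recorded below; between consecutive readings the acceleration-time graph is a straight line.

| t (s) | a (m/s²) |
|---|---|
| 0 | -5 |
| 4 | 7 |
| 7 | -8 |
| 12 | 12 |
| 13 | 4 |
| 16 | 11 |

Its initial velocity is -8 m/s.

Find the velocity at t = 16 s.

35 m/s

Δv equals the area under the a-t graph; then v = v₀ + Δv.
0–4 s: ½(-5 + 7)(4) = 4 m/s
4–7 s: ½(7 + -8)(3) = -1.5 m/s
7–12 s: ½(-8 + 12)(5) = 10 m/s
12–13 s: ½(12 + 4)(1) = 8 m/s
13–16 s: ½(4 + 11)(3) = 22.5 m/s
Δv = 43 m/s, so v(16) = -8 + (43) = 35 m/s.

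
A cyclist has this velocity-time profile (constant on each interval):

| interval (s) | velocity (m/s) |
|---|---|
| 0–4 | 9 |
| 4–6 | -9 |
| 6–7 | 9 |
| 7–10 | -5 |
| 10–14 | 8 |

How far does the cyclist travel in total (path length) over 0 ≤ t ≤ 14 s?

110 m

Distance (not displacement) is the total path length: add the absolute areas under v-t.
0–4 s: |9| × 4 = 36 m
4–6 s: |-9| × 2 = 18 m
6–7 s: |9| × 1 = 9 m
7–10 s: |-5| × 3 = 15 m
10–14 s: |8| × 4 = 32 m
Total distance = 110 m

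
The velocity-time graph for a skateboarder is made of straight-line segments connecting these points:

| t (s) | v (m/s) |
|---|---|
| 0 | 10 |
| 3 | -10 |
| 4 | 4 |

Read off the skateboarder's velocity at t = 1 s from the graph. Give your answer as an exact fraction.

10/3 m/s

On 0–3 s the graph is linear from 10 to -10 m/s: v(1) = 10 + (-10 − 10)·(1 − 0)/(3 − 0) = 10/3 m/s.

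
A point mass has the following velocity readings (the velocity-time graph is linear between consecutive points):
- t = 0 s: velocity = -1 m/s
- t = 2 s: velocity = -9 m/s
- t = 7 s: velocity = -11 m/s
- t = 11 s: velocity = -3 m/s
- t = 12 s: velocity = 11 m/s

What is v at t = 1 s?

On 0–2 s the graph is linear from -1 to -9 m/s: v(1) = -1 + (-9 − -1)·(1 − 0)/(2 − 0) = -5 m/s.

-5 m/s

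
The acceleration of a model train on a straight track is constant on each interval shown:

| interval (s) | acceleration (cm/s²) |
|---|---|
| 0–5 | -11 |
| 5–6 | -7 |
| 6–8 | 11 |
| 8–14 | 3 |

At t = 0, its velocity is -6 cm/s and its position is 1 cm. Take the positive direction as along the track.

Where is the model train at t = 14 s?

-567 cm

On each constant-a segment, Δv = aΔt and Δx = v₀Δt + ½aΔt²; chain segment to segment.
0–5 s: v starts -6 cm/s; Δx = -6·5 + ½·-11·5² = -167.5 cm; v ends -61 cm/s.
5–6 s: v starts -61 cm/s; Δx = -61·1 + ½·-7·1² = -64.5 cm; v ends -68 cm/s.
6–8 s: v starts -68 cm/s; Δx = -68·2 + ½·11·2² = -114 cm; v ends -46 cm/s.
8–14 s: v starts -46 cm/s; Δx = -46·6 + ½·3·6² = -222 cm; v ends -28 cm/s.
x(14) = 1 + Σ Δx = -567 cm.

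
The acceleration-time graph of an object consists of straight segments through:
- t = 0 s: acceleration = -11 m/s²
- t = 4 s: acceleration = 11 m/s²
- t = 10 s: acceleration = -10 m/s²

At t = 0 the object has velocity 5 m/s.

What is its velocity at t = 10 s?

Δv equals the area under the a-t graph; then v = v₀ + Δv.
0–4 s: ½(-11 + 11)(4) = 0 m/s
4–10 s: ½(11 + -10)(6) = 3 m/s
Δv = 3 m/s, so v(10) = 5 + (3) = 8 m/s.

8 m/s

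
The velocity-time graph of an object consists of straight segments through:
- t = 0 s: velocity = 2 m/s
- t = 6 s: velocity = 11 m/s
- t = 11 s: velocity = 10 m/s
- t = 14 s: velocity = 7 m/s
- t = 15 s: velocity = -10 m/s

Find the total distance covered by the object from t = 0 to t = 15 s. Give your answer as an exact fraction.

Distance (not displacement) is the total path length: add the absolute areas under v-t.
0–6 s: |½(2 + 11)(6)| = 39 m
6–11 s: |½(11 + 10)(5)| = 52.5 m
11–14 s: |½(10 + 7)(3)| = 25.5 m
14–15 s: v = 0 at t = 245/17 s; triangle areas 49/34 + 50/17 = 149/34 m
Total distance = 4127/34 m

4127/34 m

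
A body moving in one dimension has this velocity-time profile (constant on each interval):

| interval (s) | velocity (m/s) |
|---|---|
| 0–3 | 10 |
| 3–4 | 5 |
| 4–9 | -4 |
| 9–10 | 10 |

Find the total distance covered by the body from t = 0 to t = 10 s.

65 m

Distance (not displacement) is the total path length: add the absolute areas under v-t.
0–3 s: |10| × 3 = 30 m
3–4 s: |5| × 1 = 5 m
4–9 s: |-4| × 5 = 20 m
9–10 s: |10| × 1 = 10 m
Total distance = 65 m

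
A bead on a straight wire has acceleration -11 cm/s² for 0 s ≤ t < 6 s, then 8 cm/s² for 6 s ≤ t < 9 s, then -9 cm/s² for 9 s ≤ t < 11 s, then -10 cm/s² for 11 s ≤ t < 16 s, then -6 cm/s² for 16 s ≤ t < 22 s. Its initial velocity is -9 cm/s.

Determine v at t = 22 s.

-155 cm/s

Δv equals the area under the a-t graph; then v = v₀ + Δv.
0–6 s: -11 × 6 = -66 cm/s
6–9 s: 8 × 3 = 24 cm/s
9–11 s: -9 × 2 = -18 cm/s
11–16 s: -10 × 5 = -50 cm/s
16–22 s: -6 × 6 = -36 cm/s
Δv = -146 cm/s, so v(22) = -9 + (-146) = -155 cm/s.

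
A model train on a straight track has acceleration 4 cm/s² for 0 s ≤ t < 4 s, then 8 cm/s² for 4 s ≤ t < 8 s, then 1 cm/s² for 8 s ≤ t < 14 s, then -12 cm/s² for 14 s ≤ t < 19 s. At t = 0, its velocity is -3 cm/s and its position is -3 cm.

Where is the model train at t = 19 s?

526 cm

On each constant-a segment, Δv = aΔt and Δx = v₀Δt + ½aΔt²; chain segment to segment.
0–4 s: v starts -3 cm/s; Δx = -3·4 + ½·4·4² = 20 cm; v ends 13 cm/s.
4–8 s: v starts 13 cm/s; Δx = 13·4 + ½·8·4² = 116 cm; v ends 45 cm/s.
8–14 s: v starts 45 cm/s; Δx = 45·6 + ½·1·6² = 288 cm; v ends 51 cm/s.
14–19 s: v starts 51 cm/s; Δx = 51·5 + ½·-12·5² = 105 cm; v ends -9 cm/s.
x(19) = -3 + Σ Δx = 526 cm.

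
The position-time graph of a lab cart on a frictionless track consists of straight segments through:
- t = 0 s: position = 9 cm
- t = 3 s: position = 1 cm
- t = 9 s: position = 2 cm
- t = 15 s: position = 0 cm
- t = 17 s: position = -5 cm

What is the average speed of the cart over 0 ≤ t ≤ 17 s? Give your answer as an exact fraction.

16/17 cm/s

Average speed = (total path length)/(elapsed time); on a piecewise-linear x-t graph the path length is Σ|Δx|.
0–3 s: |Δx| = |1 − 9| = 8 cm
3–9 s: |Δx| = |2 − 1| = 1 cm
9–15 s: |Δx| = |0 − 2| = 2 cm
15–17 s: |Δx| = |-5 − 0| = 5 cm
Total path = 16 cm; average speed = 16/17 = 16/17 cm/s.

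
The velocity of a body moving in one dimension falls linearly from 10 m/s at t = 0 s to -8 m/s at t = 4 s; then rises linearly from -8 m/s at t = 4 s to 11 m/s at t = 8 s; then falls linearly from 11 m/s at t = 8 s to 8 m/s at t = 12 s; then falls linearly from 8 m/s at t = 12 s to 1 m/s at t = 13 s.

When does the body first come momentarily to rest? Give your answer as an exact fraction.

t = 20/9 s

v changes sign on 0–4 s (from 10 to -8); the graph is linear there, so v = 0 at t = 0 + (-10)·(4 − 0)/(-8 − 10) = 20/9 s.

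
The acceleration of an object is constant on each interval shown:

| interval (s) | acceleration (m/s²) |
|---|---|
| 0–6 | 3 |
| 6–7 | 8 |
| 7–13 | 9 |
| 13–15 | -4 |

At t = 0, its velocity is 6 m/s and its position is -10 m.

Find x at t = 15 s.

626 m

On each constant-a segment, Δv = aΔt and Δx = v₀Δt + ½aΔt²; chain segment to segment.
0–6 s: v starts 6 m/s; Δx = 6·6 + ½·3·6² = 90 m; v ends 24 m/s.
6–7 s: v starts 24 m/s; Δx = 24·1 + ½·8·1² = 28 m; v ends 32 m/s.
7–13 s: v starts 32 m/s; Δx = 32·6 + ½·9·6² = 354 m; v ends 86 m/s.
13–15 s: v starts 86 m/s; Δx = 86·2 + ½·-4·2² = 164 m; v ends 78 m/s.
x(15) = -10 + Σ Δx = 626 m.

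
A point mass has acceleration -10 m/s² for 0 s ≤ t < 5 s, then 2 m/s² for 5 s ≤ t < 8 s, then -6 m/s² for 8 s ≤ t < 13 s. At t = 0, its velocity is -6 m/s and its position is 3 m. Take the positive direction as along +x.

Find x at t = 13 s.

On each constant-a segment, Δv = aΔt and Δx = v₀Δt + ½aΔt²; chain segment to segment.
0–5 s: v starts -6 m/s; Δx = -6·5 + ½·-10·5² = -155 m; v ends -56 m/s.
5–8 s: v starts -56 m/s; Δx = -56·3 + ½·2·3² = -159 m; v ends -50 m/s.
8–13 s: v starts -50 m/s; Δx = -50·5 + ½·-6·5² = -325 m; v ends -80 m/s.
x(13) = 3 + Σ Δx = -636 m.

-636 m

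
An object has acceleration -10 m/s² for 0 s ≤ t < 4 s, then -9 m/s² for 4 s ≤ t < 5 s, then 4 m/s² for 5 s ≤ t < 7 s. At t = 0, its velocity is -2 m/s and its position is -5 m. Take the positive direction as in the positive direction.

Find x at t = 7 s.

-233.5 m

On each constant-a segment, Δv = aΔt and Δx = v₀Δt + ½aΔt²; chain segment to segment.
0–4 s: v starts -2 m/s; Δx = -2·4 + ½·-10·4² = -88 m; v ends -42 m/s.
4–5 s: v starts -42 m/s; Δx = -42·1 + ½·-9·1² = -46.5 m; v ends -51 m/s.
5–7 s: v starts -51 m/s; Δx = -51·2 + ½·4·2² = -94 m; v ends -43 m/s.
x(7) = -5 + Σ Δx = -233.5 m.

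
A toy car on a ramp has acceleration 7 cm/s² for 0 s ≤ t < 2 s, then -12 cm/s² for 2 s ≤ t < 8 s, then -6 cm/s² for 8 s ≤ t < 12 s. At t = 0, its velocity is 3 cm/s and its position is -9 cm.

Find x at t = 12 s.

On each constant-a segment, Δv = aΔt and Δx = v₀Δt + ½aΔt²; chain segment to segment.
0–2 s: v starts 3 cm/s; Δx = 3·2 + ½·7·2² = 20 cm; v ends 17 cm/s.
2–8 s: v starts 17 cm/s; Δx = 17·6 + ½·-12·6² = -114 cm; v ends -55 cm/s.
8–12 s: v starts -55 cm/s; Δx = -55·4 + ½·-6·4² = -268 cm; v ends -79 cm/s.
x(12) = -9 + Σ Δx = -371 cm.

-371 cm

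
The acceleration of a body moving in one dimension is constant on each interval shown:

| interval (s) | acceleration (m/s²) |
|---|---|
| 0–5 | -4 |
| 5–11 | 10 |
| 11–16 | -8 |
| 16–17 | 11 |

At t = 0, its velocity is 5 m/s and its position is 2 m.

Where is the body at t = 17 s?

202.5 m

On each constant-a segment, Δv = aΔt and Δx = v₀Δt + ½aΔt²; chain segment to segment.
0–5 s: v starts 5 m/s; Δx = 5·5 + ½·-4·5² = -25 m; v ends -15 m/s.
5–11 s: v starts -15 m/s; Δx = -15·6 + ½·10·6² = 90 m; v ends 45 m/s.
11–16 s: v starts 45 m/s; Δx = 45·5 + ½·-8·5² = 125 m; v ends 5 m/s.
16–17 s: v starts 5 m/s; Δx = 5·1 + ½·11·1² = 10.5 m; v ends 16 m/s.
x(17) = 2 + Σ Δx = 202.5 m.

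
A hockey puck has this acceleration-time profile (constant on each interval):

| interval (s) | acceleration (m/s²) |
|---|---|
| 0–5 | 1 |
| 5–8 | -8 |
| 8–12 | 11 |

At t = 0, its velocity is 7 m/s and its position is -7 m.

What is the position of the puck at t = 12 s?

80.5 m

On each constant-a segment, Δv = aΔt and Δx = v₀Δt + ½aΔt²; chain segment to segment.
0–5 s: v starts 7 m/s; Δx = 7·5 + ½·1·5² = 47.5 m; v ends 12 m/s.
5–8 s: v starts 12 m/s; Δx = 12·3 + ½·-8·3² = 0 m; v ends -12 m/s.
8–12 s: v starts -12 m/s; Δx = -12·4 + ½·11·4² = 40 m; v ends 32 m/s.
x(12) = -7 + Σ Δx = 80.5 m.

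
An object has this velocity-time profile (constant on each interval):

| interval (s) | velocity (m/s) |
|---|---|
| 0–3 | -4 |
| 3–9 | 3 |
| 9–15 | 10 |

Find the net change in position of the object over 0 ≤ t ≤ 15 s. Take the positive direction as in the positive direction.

Net displacement equals the area under the velocity-time graph (areas below the axis count negative).
0–3 s: -4 × 3 = -12 m
3–9 s: 3 × 6 = 18 m
9–15 s: 10 × 6 = 60 m
Net displacement = 66 m

66 m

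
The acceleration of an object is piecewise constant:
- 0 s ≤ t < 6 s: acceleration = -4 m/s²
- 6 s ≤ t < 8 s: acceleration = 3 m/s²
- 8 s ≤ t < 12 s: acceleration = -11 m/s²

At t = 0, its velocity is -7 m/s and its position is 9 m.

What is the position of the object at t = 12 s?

-349 m

On each constant-a segment, Δv = aΔt and Δx = v₀Δt + ½aΔt²; chain segment to segment.
0–6 s: v starts -7 m/s; Δx = -7·6 + ½·-4·6² = -114 m; v ends -31 m/s.
6–8 s: v starts -31 m/s; Δx = -31·2 + ½·3·2² = -56 m; v ends -25 m/s.
8–12 s: v starts -25 m/s; Δx = -25·4 + ½·-11·4² = -188 m; v ends -69 m/s.
x(12) = 9 + Σ Δx = -349 m.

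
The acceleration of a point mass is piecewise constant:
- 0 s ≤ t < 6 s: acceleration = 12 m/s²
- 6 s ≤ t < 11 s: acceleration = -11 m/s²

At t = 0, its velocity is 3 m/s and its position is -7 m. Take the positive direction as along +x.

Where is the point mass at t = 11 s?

464.5 m

On each constant-a segment, Δv = aΔt and Δx = v₀Δt + ½aΔt²; chain segment to segment.
0–6 s: v starts 3 m/s; Δx = 3·6 + ½·12·6² = 234 m; v ends 75 m/s.
6–11 s: v starts 75 m/s; Δx = 75·5 + ½·-11·5² = 237.5 m; v ends 20 m/s.
x(11) = -7 + Σ Δx = 464.5 m.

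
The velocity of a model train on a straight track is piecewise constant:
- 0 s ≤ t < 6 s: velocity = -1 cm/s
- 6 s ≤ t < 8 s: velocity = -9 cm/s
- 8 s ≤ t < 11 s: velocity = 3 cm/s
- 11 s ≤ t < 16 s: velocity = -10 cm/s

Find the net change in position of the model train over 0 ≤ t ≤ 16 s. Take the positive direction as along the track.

-65 cm

Displacement is the signed area under the v-t curve.
0–6 s: -1 × 6 = -6 cm
6–8 s: -9 × 2 = -18 cm
8–11 s: 3 × 3 = 9 cm
11–16 s: -10 × 5 = -50 cm
Net displacement = -65 cm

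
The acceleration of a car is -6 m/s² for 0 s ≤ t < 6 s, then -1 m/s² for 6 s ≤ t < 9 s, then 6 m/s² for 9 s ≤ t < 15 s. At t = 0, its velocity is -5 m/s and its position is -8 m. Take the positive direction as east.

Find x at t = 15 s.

On each constant-a segment, Δv = aΔt and Δx = v₀Δt + ½aΔt²; chain segment to segment.
0–6 s: v starts -5 m/s; Δx = -5·6 + ½·-6·6² = -138 m; v ends -41 m/s.
6–9 s: v starts -41 m/s; Δx = -41·3 + ½·-1·3² = -127.5 m; v ends -44 m/s.
9–15 s: v starts -44 m/s; Δx = -44·6 + ½·6·6² = -156 m; v ends -8 m/s.
x(15) = -8 + Σ Δx = -429.5 m.

-429.5 m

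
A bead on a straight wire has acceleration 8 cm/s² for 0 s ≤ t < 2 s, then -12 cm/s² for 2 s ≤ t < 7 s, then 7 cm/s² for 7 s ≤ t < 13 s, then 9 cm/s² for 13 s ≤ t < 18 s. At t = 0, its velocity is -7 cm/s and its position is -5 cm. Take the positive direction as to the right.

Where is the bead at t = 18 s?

-220.5 cm

On each constant-a segment, Δv = aΔt and Δx = v₀Δt + ½aΔt²; chain segment to segment.
0–2 s: v starts -7 cm/s; Δx = -7·2 + ½·8·2² = 2 cm; v ends 9 cm/s.
2–7 s: v starts 9 cm/s; Δx = 9·5 + ½·-12·5² = -105 cm; v ends -51 cm/s.
7–13 s: v starts -51 cm/s; Δx = -51·6 + ½·7·6² = -180 cm; v ends -9 cm/s.
13–18 s: v starts -9 cm/s; Δx = -9·5 + ½·9·5² = 67.5 cm; v ends 36 cm/s.
x(18) = -5 + Σ Δx = -220.5 cm.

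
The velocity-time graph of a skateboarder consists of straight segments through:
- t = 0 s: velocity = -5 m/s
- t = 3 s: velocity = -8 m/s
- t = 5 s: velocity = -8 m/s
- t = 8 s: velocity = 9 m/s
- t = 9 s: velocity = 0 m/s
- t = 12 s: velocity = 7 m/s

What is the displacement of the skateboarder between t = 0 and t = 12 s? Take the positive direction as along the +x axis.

-19 m

Net displacement equals the area under the velocity-time graph (areas below the axis count negative).
0–3 s: ½(-5 + -8)(3) = -19.5 m
3–5 s: -8 × 2 = -16 m
5–8 s: ½(-8 + 9)(3) = 1.5 m
8–9 s: ½(9 + 0)(1) = 4.5 m
9–12 s: ½(0 + 7)(3) = 10.5 m
Net displacement = -19 m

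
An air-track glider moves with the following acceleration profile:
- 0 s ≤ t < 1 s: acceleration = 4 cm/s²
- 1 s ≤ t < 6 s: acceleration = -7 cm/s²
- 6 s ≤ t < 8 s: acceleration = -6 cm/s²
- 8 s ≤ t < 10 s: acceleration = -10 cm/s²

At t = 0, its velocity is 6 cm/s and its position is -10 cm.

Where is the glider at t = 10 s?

On each constant-a segment, Δv = aΔt and Δx = v₀Δt + ½aΔt²; chain segment to segment.
0–1 s: v starts 6 cm/s; Δx = 6·1 + ½·4·1² = 8 cm; v ends 10 cm/s.
1–6 s: v starts 10 cm/s; Δx = 10·5 + ½·-7·5² = -37.5 cm; v ends -25 cm/s.
6–8 s: v starts -25 cm/s; Δx = -25·2 + ½·-6·2² = -62 cm; v ends -37 cm/s.
8–10 s: v starts -37 cm/s; Δx = -37·2 + ½·-10·2² = -94 cm; v ends -57 cm/s.
x(10) = -10 + Σ Δx = -195.5 cm.

-195.5 cm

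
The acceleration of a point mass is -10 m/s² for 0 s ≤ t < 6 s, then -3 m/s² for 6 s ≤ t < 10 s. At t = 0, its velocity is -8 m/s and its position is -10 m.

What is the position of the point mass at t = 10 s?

On each constant-a segment, Δv = aΔt and Δx = v₀Δt + ½aΔt²; chain segment to segment.
0–6 s: v starts -8 m/s; Δx = -8·6 + ½·-10·6² = -228 m; v ends -68 m/s.
6–10 s: v starts -68 m/s; Δx = -68·4 + ½·-3·4² = -296 m; v ends -80 m/s.
x(10) = -10 + Σ Δx = -534 m.

-534 m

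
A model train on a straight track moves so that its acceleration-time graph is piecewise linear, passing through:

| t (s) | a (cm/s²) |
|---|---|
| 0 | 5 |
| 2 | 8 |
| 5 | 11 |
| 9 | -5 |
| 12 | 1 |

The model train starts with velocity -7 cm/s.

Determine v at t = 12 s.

40.5 cm/s

Δv equals the area under the a-t graph; then v = v₀ + Δv.
0–2 s: ½(5 + 8)(2) = 13 cm/s
2–5 s: ½(8 + 11)(3) = 28.5 cm/s
5–9 s: ½(11 + -5)(4) = 12 cm/s
9–12 s: ½(-5 + 1)(3) = -6 cm/s
Δv = 47.5 cm/s, so v(12) = -7 + (47.5) = 40.5 cm/s.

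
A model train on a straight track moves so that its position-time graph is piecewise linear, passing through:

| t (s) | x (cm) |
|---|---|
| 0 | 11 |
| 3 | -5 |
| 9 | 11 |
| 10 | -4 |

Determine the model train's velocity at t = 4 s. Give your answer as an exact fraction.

8/3 cm/s

Velocity is the slope of the x-t graph on 3–9 s: (11 − -5)/(9 − 3) = 8/3 cm/s.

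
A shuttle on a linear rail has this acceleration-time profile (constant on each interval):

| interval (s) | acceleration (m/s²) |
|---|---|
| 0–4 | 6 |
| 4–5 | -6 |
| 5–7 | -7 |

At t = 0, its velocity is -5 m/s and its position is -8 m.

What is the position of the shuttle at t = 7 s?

48 m

On each constant-a segment, Δv = aΔt and Δx = v₀Δt + ½aΔt²; chain segment to segment.
0–4 s: v starts -5 m/s; Δx = -5·4 + ½·6·4² = 28 m; v ends 19 m/s.
4–5 s: v starts 19 m/s; Δx = 19·1 + ½·-6·1² = 16 m; v ends 13 m/s.
5–7 s: v starts 13 m/s; Δx = 13·2 + ½·-7·2² = 12 m; v ends -1 m/s.
x(7) = -8 + Σ Δx = 48 m.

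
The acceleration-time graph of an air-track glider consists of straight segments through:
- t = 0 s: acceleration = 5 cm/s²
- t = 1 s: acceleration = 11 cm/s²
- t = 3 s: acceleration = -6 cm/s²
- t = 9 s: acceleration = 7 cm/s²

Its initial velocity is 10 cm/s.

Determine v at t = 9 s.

26 cm/s

Δv equals the area under the a-t graph; then v = v₀ + Δv.
0–1 s: ½(5 + 11)(1) = 8 cm/s
1–3 s: ½(11 + -6)(2) = 5 cm/s
3–9 s: ½(-6 + 7)(6) = 3 cm/s
Δv = 16 cm/s, so v(9) = 10 + (16) = 26 cm/s.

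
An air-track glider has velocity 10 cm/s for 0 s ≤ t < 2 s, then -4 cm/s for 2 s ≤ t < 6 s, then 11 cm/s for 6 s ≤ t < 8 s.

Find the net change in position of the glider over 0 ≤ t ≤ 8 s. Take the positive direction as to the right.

Displacement is the signed area under the v-t curve.
0–2 s: 10 × 2 = 20 cm
2–6 s: -4 × 4 = -16 cm
6–8 s: 11 × 2 = 22 cm
Net displacement = 26 cm

26 cm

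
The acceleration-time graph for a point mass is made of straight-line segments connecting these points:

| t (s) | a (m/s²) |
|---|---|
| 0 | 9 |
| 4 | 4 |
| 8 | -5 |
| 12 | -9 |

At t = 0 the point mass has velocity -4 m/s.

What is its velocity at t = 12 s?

-8 m/s

Δv equals the area under the a-t graph; then v = v₀ + Δv.
0–4 s: ½(9 + 4)(4) = 26 m/s
4–8 s: ½(4 + -5)(4) = -2 m/s
8–12 s: ½(-5 + -9)(4) = -28 m/s
Δv = -4 m/s, so v(12) = -4 + (-4) = -8 m/s.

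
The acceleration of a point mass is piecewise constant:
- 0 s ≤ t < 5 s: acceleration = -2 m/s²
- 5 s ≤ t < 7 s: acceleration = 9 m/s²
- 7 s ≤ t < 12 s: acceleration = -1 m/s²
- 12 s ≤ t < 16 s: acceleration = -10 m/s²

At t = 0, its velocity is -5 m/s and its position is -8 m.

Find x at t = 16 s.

-155.5 m

On each constant-a segment, Δv = aΔt and Δx = v₀Δt + ½aΔt²; chain segment to segment.
0–5 s: v starts -5 m/s; Δx = -5·5 + ½·-2·5² = -50 m; v ends -15 m/s.
5–7 s: v starts -15 m/s; Δx = -15·2 + ½·9·2² = -12 m; v ends 3 m/s.
7–12 s: v starts 3 m/s; Δx = 3·5 + ½·-1·5² = 2.5 m; v ends -2 m/s.
12–16 s: v starts -2 m/s; Δx = -2·4 + ½·-10·4² = -88 m; v ends -42 m/s.
x(16) = -8 + Σ Δx = -155.5 m.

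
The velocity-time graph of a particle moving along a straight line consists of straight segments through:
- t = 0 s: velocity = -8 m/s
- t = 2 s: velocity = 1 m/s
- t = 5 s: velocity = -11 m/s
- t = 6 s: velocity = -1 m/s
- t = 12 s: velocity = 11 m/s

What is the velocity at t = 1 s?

On 0–2 s the graph is linear from -8 to 1 m/s: v(1) = -8 + (1 − -8)·(1 − 0)/(2 − 0) = -3.5 m/s.

-3.5 m/s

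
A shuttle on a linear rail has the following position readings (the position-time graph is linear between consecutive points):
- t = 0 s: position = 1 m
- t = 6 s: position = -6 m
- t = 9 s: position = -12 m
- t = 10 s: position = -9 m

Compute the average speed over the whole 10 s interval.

1.6 m/s

Average speed = (total path length)/(elapsed time); on a piecewise-linear x-t graph the path length is Σ|Δx|.
0–6 s: |Δx| = |-6 − 1| = 7 m
6–9 s: |Δx| = |-12 − -6| = 6 m
9–10 s: |Δx| = |-9 − -12| = 3 m
Total path = 16 m; average speed = 16/10 = 1.6 m/s.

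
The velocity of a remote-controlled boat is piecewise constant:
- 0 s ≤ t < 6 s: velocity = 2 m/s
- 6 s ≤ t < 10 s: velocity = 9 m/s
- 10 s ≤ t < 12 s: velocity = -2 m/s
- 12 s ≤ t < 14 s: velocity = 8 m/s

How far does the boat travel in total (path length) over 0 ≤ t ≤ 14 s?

68 m

Total distance travelled is ∫|v| dt — sum the magnitudes of each area piece.
0–6 s: |2| × 6 = 12 m
6–10 s: |9| × 4 = 36 m
10–12 s: |-2| × 2 = 4 m
12–14 s: |8| × 2 = 16 m
Total distance = 68 m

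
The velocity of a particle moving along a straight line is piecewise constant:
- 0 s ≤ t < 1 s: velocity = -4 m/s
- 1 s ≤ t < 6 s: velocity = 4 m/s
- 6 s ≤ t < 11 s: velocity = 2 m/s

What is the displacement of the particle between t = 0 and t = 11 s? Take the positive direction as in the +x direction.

Displacement is the signed area under the v-t curve.
0–1 s: -4 × 1 = -4 m
1–6 s: 4 × 5 = 20 m
6–11 s: 2 × 5 = 10 m
Net displacement = 26 m

26 m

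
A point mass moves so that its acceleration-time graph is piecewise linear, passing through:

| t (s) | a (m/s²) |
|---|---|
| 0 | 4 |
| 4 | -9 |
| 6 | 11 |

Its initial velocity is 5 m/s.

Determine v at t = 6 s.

-3 m/s

Δv equals the area under the a-t graph; then v = v₀ + Δv.
0–4 s: ½(4 + -9)(4) = -10 m/s
4–6 s: ½(-9 + 11)(2) = 2 m/s
Δv = -8 m/s, so v(6) = 5 + (-8) = -3 m/s.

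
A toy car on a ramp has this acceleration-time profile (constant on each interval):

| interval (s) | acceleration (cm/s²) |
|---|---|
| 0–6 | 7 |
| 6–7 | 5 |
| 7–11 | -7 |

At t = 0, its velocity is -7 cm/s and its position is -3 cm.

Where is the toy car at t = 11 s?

On each constant-a segment, Δv = aΔt and Δx = v₀Δt + ½aΔt²; chain segment to segment.
0–6 s: v starts -7 cm/s; Δx = -7·6 + ½·7·6² = 84 cm; v ends 35 cm/s.
6–7 s: v starts 35 cm/s; Δx = 35·1 + ½·5·1² = 37.5 cm; v ends 40 cm/s.
7–11 s: v starts 40 cm/s; Δx = 40·4 + ½·-7·4² = 104 cm; v ends 12 cm/s.
x(11) = -3 + Σ Δx = 222.5 cm.

222.5 cm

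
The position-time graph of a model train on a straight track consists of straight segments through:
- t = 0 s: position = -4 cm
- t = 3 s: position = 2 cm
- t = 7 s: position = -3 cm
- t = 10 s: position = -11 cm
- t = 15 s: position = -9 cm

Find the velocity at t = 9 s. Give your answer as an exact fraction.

Velocity is the slope of the x-t graph on 7–10 s: (-11 − -3)/(10 − 7) = -8/3 cm/s.

-8/3 cm/s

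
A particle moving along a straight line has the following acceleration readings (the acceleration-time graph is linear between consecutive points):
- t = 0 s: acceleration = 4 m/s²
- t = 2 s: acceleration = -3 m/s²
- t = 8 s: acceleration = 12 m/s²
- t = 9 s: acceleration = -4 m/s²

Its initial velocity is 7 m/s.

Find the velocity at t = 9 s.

39 m/s

Δv equals the area under the a-t graph; then v = v₀ + Δv.
0–2 s: ½(4 + -3)(2) = 1 m/s
2–8 s: ½(-3 + 12)(6) = 27 m/s
8–9 s: ½(12 + -4)(1) = 4 m/s
Δv = 32 m/s, so v(9) = 7 + (32) = 39 m/s.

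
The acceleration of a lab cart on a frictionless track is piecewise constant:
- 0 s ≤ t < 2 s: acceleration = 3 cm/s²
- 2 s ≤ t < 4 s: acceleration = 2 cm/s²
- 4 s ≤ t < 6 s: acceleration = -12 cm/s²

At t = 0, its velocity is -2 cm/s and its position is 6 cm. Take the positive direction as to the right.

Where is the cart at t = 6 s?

On each constant-a segment, Δv = aΔt and Δx = v₀Δt + ½aΔt²; chain segment to segment.
0–2 s: v starts -2 cm/s; Δx = -2·2 + ½·3·2² = 2 cm; v ends 4 cm/s.
2–4 s: v starts 4 cm/s; Δx = 4·2 + ½·2·2² = 12 cm; v ends 8 cm/s.
4–6 s: v starts 8 cm/s; Δx = 8·2 + ½·-12·2² = -8 cm; v ends -16 cm/s.
x(6) = 6 + Σ Δx = 12 cm.

12 cm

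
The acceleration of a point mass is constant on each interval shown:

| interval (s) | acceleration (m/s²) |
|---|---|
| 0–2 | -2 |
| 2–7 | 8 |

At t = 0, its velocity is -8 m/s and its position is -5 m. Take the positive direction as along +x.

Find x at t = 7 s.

15 m

On each constant-a segment, Δv = aΔt and Δx = v₀Δt + ½aΔt²; chain segment to segment.
0–2 s: v starts -8 m/s; Δx = -8·2 + ½·-2·2² = -20 m; v ends -12 m/s.
2–7 s: v starts -12 m/s; Δx = -12·5 + ½·8·5² = 40 m; v ends 28 m/s.
x(7) = -5 + Σ Δx = 15 m.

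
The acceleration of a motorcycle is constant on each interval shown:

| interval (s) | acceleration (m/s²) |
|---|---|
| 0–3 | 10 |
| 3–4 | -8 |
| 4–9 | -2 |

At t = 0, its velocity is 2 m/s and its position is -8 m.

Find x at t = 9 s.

166 m

On each constant-a segment, Δv = aΔt and Δx = v₀Δt + ½aΔt²; chain segment to segment.
0–3 s: v starts 2 m/s; Δx = 2·3 + ½·10·3² = 51 m; v ends 32 m/s.
3–4 s: v starts 32 m/s; Δx = 32·1 + ½·-8·1² = 28 m; v ends 24 m/s.
4–9 s: v starts 24 m/s; Δx = 24·5 + ½·-2·5² = 95 m; v ends 14 m/s.
x(9) = -8 + Σ Δx = 166 m.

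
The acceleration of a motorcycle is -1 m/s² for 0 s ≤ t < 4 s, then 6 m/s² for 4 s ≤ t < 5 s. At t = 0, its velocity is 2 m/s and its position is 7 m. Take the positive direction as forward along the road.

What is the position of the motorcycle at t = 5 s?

8 m

On each constant-a segment, Δv = aΔt and Δx = v₀Δt + ½aΔt²; chain segment to segment.
0–4 s: v starts 2 m/s; Δx = 2·4 + ½·-1·4² = 0 m; v ends -2 m/s.
4–5 s: v starts -2 m/s; Δx = -2·1 + ½·6·1² = 1 m; v ends 4 m/s.
x(5) = 7 + Σ Δx = 8 m.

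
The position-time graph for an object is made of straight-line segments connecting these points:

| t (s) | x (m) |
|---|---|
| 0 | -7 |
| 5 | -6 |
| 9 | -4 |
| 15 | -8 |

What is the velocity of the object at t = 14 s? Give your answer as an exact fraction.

Velocity is the slope of the x-t graph on 9–15 s: (-8 − -4)/(15 − 9) = -2/3 m/s.

-2/3 m/s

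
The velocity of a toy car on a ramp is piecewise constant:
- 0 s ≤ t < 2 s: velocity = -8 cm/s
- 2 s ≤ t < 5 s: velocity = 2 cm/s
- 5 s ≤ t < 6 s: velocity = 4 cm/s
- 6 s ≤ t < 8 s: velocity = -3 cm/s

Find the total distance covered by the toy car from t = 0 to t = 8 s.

Distance (not displacement) is the total path length: add the absolute areas under v-t.
0–2 s: |-8| × 2 = 16 cm
2–5 s: |2| × 3 = 6 cm
5–6 s: |4| × 1 = 4 cm
6–8 s: |-3| × 2 = 6 cm
Total distance = 32 cm

32 cm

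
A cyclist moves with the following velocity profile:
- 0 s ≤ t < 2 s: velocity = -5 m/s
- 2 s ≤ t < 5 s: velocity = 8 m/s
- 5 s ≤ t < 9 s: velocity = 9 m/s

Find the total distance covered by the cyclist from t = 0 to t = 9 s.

Distance (not displacement) is the total path length: add the absolute areas under v-t.
0–2 s: |-5| × 2 = 10 m
2–5 s: |8| × 3 = 24 m
5–9 s: |9| × 4 = 36 m
Total distance = 70 m

70 m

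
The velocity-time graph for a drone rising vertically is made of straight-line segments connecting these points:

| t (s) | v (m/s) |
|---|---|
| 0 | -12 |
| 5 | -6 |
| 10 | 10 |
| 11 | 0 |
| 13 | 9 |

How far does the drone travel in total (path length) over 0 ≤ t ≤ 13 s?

Total distance travelled is ∫|v| dt — sum the magnitudes of each area piece.
0–5 s: |½(-12 + -6)(5)| = 45 m
5–10 s: v = 0 at t = 6.875 s; triangle areas 5.625 + 15.625 = 21.25 m
10–11 s: |½(10 + 0)(1)| = 5 m
11–13 s: |½(0 + 9)(2)| = 9 m
Total distance = 80.25 m

80.25 m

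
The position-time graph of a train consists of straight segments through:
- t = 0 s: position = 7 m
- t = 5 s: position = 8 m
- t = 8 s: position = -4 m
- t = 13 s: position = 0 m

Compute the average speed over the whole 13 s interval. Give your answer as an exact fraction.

17/13 m/s

Average speed = (total path length)/(elapsed time); on a piecewise-linear x-t graph the path length is Σ|Δx|.
0–5 s: |Δx| = |8 − 7| = 1 m
5–8 s: |Δx| = |-4 − 8| = 12 m
8–13 s: |Δx| = |0 − -4| = 4 m
Total path = 17 m; average speed = 17/13 = 17/13 m/s.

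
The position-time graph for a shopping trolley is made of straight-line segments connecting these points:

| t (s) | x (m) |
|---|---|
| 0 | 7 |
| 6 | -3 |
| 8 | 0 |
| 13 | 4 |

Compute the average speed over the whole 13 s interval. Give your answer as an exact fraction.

Average speed = (total path length)/(elapsed time); on a piecewise-linear x-t graph the path length is Σ|Δx|.
0–6 s: |Δx| = |-3 − 7| = 10 m
6–8 s: |Δx| = |0 − -3| = 3 m
8–13 s: |Δx| = |4 − 0| = 4 m
Total path = 17 m; average speed = 17/13 = 17/13 m/s.

17/13 m/s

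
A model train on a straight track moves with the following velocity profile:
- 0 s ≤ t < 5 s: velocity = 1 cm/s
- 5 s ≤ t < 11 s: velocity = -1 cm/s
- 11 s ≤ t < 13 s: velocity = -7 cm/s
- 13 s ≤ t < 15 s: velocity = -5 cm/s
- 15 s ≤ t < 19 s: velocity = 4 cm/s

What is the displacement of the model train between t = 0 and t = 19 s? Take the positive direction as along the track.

-9 cm

Net displacement equals the area under the velocity-time graph (areas below the axis count negative).
0–5 s: 1 × 5 = 5 cm
5–11 s: -1 × 6 = -6 cm
11–13 s: -7 × 2 = -14 cm
13–15 s: -5 × 2 = -10 cm
15–19 s: 4 × 4 = 16 cm
Net displacement = -9 cm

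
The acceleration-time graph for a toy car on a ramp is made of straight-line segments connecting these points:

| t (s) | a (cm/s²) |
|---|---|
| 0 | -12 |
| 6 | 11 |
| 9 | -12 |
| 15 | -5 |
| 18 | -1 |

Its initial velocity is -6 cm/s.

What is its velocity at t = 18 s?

-70.5 cm/s

Δv equals the area under the a-t graph; then v = v₀ + Δv.
0–6 s: ½(-12 + 11)(6) = -3 cm/s
6–9 s: ½(11 + -12)(3) = -1.5 cm/s
9–15 s: ½(-12 + -5)(6) = -51 cm/s
15–18 s: ½(-5 + -1)(3) = -9 cm/s
Δv = -64.5 cm/s, so v(18) = -6 + (-64.5) = -70.5 cm/s.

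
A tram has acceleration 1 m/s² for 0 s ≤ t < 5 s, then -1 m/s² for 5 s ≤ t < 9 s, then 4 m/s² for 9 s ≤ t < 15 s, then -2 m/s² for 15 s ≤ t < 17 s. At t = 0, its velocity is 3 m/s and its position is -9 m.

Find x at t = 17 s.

190.5 m

On each constant-a segment, Δv = aΔt and Δx = v₀Δt + ½aΔt²; chain segment to segment.
0–5 s: v starts 3 m/s; Δx = 3·5 + ½·1·5² = 27.5 m; v ends 8 m/s.
5–9 s: v starts 8 m/s; Δx = 8·4 + ½·-1·4² = 24 m; v ends 4 m/s.
9–15 s: v starts 4 m/s; Δx = 4·6 + ½·4·6² = 96 m; v ends 28 m/s.
15–17 s: v starts 28 m/s; Δx = 28·2 + ½·-2·2² = 52 m; v ends 24 m/s.
x(17) = -9 + Σ Δx = 190.5 m.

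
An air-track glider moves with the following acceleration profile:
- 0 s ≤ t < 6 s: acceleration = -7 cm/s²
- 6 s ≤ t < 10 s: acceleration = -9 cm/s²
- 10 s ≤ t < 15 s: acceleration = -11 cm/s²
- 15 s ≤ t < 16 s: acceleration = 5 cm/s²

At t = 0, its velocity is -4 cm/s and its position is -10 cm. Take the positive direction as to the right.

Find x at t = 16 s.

On each constant-a segment, Δv = aΔt and Δx = v₀Δt + ½aΔt²; chain segment to segment.
0–6 s: v starts -4 cm/s; Δx = -4·6 + ½·-7·6² = -150 cm; v ends -46 cm/s.
6–10 s: v starts -46 cm/s; Δx = -46·4 + ½·-9·4² = -256 cm; v ends -82 cm/s.
10–15 s: v starts -82 cm/s; Δx = -82·5 + ½·-11·5² = -547.5 cm; v ends -137 cm/s.
15–16 s: v starts -137 cm/s; Δx = -137·1 + ½·5·1² = -134.5 cm; v ends -132 cm/s.
x(16) = -10 + Σ Δx = -1098 cm.

-1098 cm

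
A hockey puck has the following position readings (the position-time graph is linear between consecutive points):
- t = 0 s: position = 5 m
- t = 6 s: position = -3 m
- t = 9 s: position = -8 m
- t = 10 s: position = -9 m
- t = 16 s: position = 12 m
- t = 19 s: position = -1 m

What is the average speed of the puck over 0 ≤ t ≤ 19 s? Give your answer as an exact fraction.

48/19 m/s

Average speed = (total path length)/(elapsed time); on a piecewise-linear x-t graph the path length is Σ|Δx|.
0–6 s: |Δx| = |-3 − 5| = 8 m
6–9 s: |Δx| = |-8 − -3| = 5 m
9–10 s: |Δx| = |-9 − -8| = 1 m
10–16 s: |Δx| = |12 − -9| = 21 m
16–19 s: |Δx| = |-1 − 12| = 13 m
Total path = 48 m; average speed = 48/19 = 48/19 m/s.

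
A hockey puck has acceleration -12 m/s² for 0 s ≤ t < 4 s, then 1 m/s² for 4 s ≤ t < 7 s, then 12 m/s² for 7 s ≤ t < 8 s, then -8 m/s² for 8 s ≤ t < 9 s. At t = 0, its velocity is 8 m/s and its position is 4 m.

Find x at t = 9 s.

On each constant-a segment, Δv = aΔt and Δx = v₀Δt + ½aΔt²; chain segment to segment.
0–4 s: v starts 8 m/s; Δx = 8·4 + ½·-12·4² = -64 m; v ends -40 m/s.
4–7 s: v starts -40 m/s; Δx = -40·3 + ½·1·3² = -115.5 m; v ends -37 m/s.
7–8 s: v starts -37 m/s; Δx = -37·1 + ½·12·1² = -31 m; v ends -25 m/s.
8–9 s: v starts -25 m/s; Δx = -25·1 + ½·-8·1² = -29 m; v ends -33 m/s.
x(9) = 4 + Σ Δx = -235.5 m.

-235.5 m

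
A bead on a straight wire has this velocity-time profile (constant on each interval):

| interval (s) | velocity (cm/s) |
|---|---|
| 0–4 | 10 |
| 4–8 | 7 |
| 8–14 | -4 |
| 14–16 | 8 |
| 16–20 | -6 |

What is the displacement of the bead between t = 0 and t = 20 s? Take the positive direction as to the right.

36 cm

Net displacement equals the area under the velocity-time graph (areas below the axis count negative).
0–4 s: 10 × 4 = 40 cm
4–8 s: 7 × 4 = 28 cm
8–14 s: -4 × 6 = -24 cm
14–16 s: 8 × 2 = 16 cm
16–20 s: -6 × 4 = -24 cm
Net displacement = 36 cm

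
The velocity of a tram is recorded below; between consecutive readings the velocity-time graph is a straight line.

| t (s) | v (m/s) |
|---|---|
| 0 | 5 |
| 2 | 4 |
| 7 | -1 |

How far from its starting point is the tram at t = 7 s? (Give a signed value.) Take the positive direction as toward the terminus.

16.5 m

Net displacement equals the area under the velocity-time graph (areas below the axis count negative).
0–2 s: ½(5 + 4)(2) = 9 m
2–7 s: ½(4 + -1)(5) = 7.5 m
Net displacement = 16.5 m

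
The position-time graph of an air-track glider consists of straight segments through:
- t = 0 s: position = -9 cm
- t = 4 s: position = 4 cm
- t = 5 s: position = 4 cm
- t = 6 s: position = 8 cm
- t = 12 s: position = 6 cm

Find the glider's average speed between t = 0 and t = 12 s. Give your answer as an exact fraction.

Average speed = (total path length)/(elapsed time); on a piecewise-linear x-t graph the path length is Σ|Δx|.
0–4 s: |Δx| = |4 − -9| = 13 cm
4–5 s: |Δx| = |4 − 4| = 0 cm
5–6 s: |Δx| = |8 − 4| = 4 cm
6–12 s: |Δx| = |6 − 8| = 2 cm
Total path = 19 cm; average speed = 19/12 = 19/12 cm/s.

19/12 cm/s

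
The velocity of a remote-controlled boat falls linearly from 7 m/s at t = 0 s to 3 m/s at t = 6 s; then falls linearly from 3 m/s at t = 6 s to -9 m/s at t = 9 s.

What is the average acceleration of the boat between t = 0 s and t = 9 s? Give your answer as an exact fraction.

-16/9 m/s²

Average acceleration = Δv/Δt = (-9 − 7)/(9 − 0) = -16/9 m/s².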